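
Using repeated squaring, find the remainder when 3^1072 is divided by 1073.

848

3^1 ≡ 3 (mod 1073)
3^2 ≡ 3^2 = 9 ≡ 9 (mod 1073)
3^4 ≡ 9^2 = 81 ≡ 81 (mod 1073)
3^8 ≡ 81^2 = 6561 ≡ 123 (mod 1073)
3^16 ≡ 123^2 = 15129 ≡ 107 (mod 1073)
3^32 ≡ 107^2 = 11449 ≡ 719 (mod 1073)
3^64 ≡ 719^2 = 516961 ≡ 848 (mod 1073)
3^128 ≡ 848^2 = 719104 ≡ 194 (mod 1073)
3^256 ≡ 194^2 = 37636 ≡ 81 (mod 1073)
3^512 ≡ 81^2 = 6561 ≡ 123 (mod 1073)
3^1024 ≡ 123^2 = 15129 ≡ 107 (mod 1073)
1072 = 1024 + 32 + 16 in binary powers of 2.
So 3^1072 ≡ 107 · 719 · 107 ≡ 848 (mod 1073).
Since 848 ≠ 1, base 3 is a Fermat witness: 1073 is composite.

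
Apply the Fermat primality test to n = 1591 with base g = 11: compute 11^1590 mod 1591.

11^1 ≡ 11 (mod 1591)
11^2 ≡ 11^2 = 121 ≡ 121 (mod 1591)
11^4 ≡ 121^2 = 14641 ≡ 322 (mod 1591)
11^8 ≡ 322^2 = 103684 ≡ 269 (mod 1591)
11^16 ≡ 269^2 = 72361 ≡ 766 (mod 1591)
11^32 ≡ 766^2 = 586756 ≡ 1268 (mod 1591)
11^64 ≡ 1268^2 = 1607824 ≡ 914 (mod 1591)
11^128 ≡ 914^2 = 835396 ≡ 121 (mod 1591)
11^256 ≡ 121^2 = 14641 ≡ 322 (mod 1591)
11^512 ≡ 322^2 = 103684 ≡ 269 (mod 1591)
11^1024 ≡ 269^2 = 72361 ≡ 766 (mod 1591)
1590 = 1024 + 512 + 32 + 16 + 4 + 2 in binary powers of 2.
So 11^1590 ≡ 766 · 269 · 1268 · 766 · 322 · 121 ≡ 1000 (mod 1591).
Since 1000 ≠ 1, base 11 is a Fermat witness: 1591 is composite.

1000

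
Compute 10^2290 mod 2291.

1048

10^1 ≡ 10 (mod 2291)
10^2 ≡ 10^2 = 100 ≡ 100 (mod 2291)
10^4 ≡ 100^2 = 10000 ≡ 836 (mod 2291)
10^8 ≡ 836^2 = 698896 ≡ 141 (mod 2291)
10^16 ≡ 141^2 = 19881 ≡ 1553 (mod 2291)
10^32 ≡ 1553^2 = 2411809 ≡ 1677 (mod 2291)
10^64 ≡ 1677^2 = 2812329 ≡ 1272 (mod 2291)
10^128 ≡ 1272^2 = 1617984 ≡ 538 (mod 2291)
10^256 ≡ 538^2 = 289444 ≡ 778 (mod 2291)
10^512 ≡ 778^2 = 605284 ≡ 460 (mod 2291)
10^1024 ≡ 460^2 = 211600 ≡ 828 (mod 2291)
10^2048 ≡ 828^2 = 685584 ≡ 575 (mod 2291)
2290 = 2048 + 128 + 64 + 32 + 16 + 2 in binary powers of 2.
So 10^2290 ≡ 575 · 538 · 1272 · 1677 · 1553 · 100 ≡ 1048 (mod 2291).
Since 1048 ≠ 1, base 10 is a Fermat witness: 2291 is composite.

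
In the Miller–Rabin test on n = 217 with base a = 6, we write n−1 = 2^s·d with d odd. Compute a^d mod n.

216

217 − 1 = 216 = 2^3 · 27, so d = 27.
6^1 ≡ 6 (mod 217)
6^2 ≡ 6^2 = 36 ≡ 36 (mod 217)
6^4 ≡ 36^2 = 1296 ≡ 211 (mod 217)
6^8 ≡ 211^2 = 44521 ≡ 36 (mod 217)
6^16 ≡ 36^2 = 1296 ≡ 211 (mod 217)
27 = 16 + 8 + 2 + 1 in binary powers of 2.
So 6^27 ≡ 211 · 36 · 36 · 6 ≡ 216 (mod 217).
Since 6^d ≡ 216 (mod 217), base 6 does not prove 217 composite.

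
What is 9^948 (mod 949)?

1

9^1 ≡ 9 (mod 949)
9^2 ≡ 9^2 = 81 ≡ 81 (mod 949)
9^4 ≡ 81^2 = 6561 ≡ 867 (mod 949)
9^8 ≡ 867^2 = 751689 ≡ 81 (mod 949)
9^16 ≡ 81^2 = 6561 ≡ 867 (mod 949)
9^32 ≡ 867^2 = 751689 ≡ 81 (mod 949)
9^64 ≡ 81^2 = 6561 ≡ 867 (mod 949)
9^128 ≡ 867^2 = 751689 ≡ 81 (mod 949)
9^256 ≡ 81^2 = 6561 ≡ 867 (mod 949)
9^512 ≡ 867^2 = 751689 ≡ 81 (mod 949)
948 = 512 + 256 + 128 + 32 + 16 + 4 in binary powers of 2.
So 9^948 ≡ 81 · 867 · 81 · 81 · 867 · 867 ≡ 1 (mod 949).
Since the result is 1, base 9 gives no evidence that 949 is composite.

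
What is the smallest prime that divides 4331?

4331 is odd.
Digit sum 11, not divisible by 3.
Ends in 1: not divisible by 5.
7: 4331 = 7·618 + 5
11: 4331 = 11·393 + 8
13: 4331 = 13·333 + 2
17: 4331 = 17·254 + 13
19: 4331 = 19·227 + 18
23: 4331 = 23·188 + 7
29: 4331 = 29·149 + 10
31: 4331 = 31·139 + 22
37: 4331 = 37·117 + 2
41: 4331 = 41·105 + 26
43: 4331 = 43·100 + 31
47: 4331 = 47·92 + 7
53: 4331 = 53·81 + 38
59: 4331 = 59·73 + 24
61: 4331 = 61·71

61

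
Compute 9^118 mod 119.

9^1 ≡ 9 (mod 119)
9^2 ≡ 9^2 = 81 ≡ 81 (mod 119)
9^4 ≡ 81^2 = 6561 ≡ 16 (mod 119)
9^8 ≡ 16^2 = 256 ≡ 18 (mod 119)
9^16 ≡ 18^2 = 324 ≡ 86 (mod 119)
9^32 ≡ 86^2 = 7396 ≡ 18 (mod 119)
9^64 ≡ 18^2 = 324 ≡ 86 (mod 119)
118 = 64 + 32 + 16 + 4 + 2 in binary powers of 2.
So 9^118 ≡ 86 · 18 · 86 · 16 · 81 ≡ 72 (mod 119).
Since 72 ≠ 1, base 9 is a Fermat witness: 119 is composite.

72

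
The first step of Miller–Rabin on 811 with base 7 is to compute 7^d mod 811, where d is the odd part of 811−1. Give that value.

811 − 1 = 810 = 2^1 · 405, so d = 405.
7^1 ≡ 7 (mod 811)
7^2 ≡ 7^2 = 49 ≡ 49 (mod 811)
7^4 ≡ 49^2 = 2401 ≡ 779 (mod 811)
7^8 ≡ 779^2 = 606841 ≡ 213 (mod 811)
7^16 ≡ 213^2 = 45369 ≡ 764 (mod 811)
7^32 ≡ 764^2 = 583696 ≡ 587 (mod 811)
7^64 ≡ 587^2 = 344569 ≡ 705 (mod 811)
7^128 ≡ 705^2 = 497025 ≡ 693 (mod 811)
7^256 ≡ 693^2 = 480249 ≡ 137 (mod 811)
405 = 256 + 128 + 16 + 4 + 1 in binary powers of 2.
So 7^405 ≡ 137 · 693 · 764 · 779 · 7 ≡ 1 (mod 811).
Since 7^d ≡ 1 (mod 811), base 7 does not prove 811 composite.

1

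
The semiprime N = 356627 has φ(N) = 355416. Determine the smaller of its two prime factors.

503

φ(n) = (p−1)(q−1) = n − (p+q) + 1, so p + q = 356627 − 355416 + 1 = 1212.
p and q are the roots of t² − 1212t + 356627 = 0.
Discriminant: 1212² − 4·356627 = 1468944 − 1426508 = 42436; √42436 = 206.
q = (1212 − 206)/2 = 503, p = (1212 + 206)/2 = 709.
Check: 503 · 709 = 356627.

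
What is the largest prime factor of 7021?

59

7021 = 7 · 1003
1003 = 17 · 59
59 is prime.
So 7021 = 7 · 17 · 59; the largest prime factor is 59.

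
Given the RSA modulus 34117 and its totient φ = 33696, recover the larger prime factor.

φ(n) = (p−1)(q−1) = n − (p+q) + 1, so p + q = 34117 − 33696 + 1 = 422.
p and q are the roots of t² − 422t + 34117 = 0.
Discriminant: 422² − 4·34117 = 178084 − 136468 = 41616; √41616 = 204.
q = (422 − 204)/2 = 109, p = (422 + 204)/2 = 313.
Check: 109 · 313 = 34117.

313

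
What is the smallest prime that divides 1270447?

59

1270447 is odd.
Digit sum 25, not divisible by 3.
Ends in 7: not divisible by 5.
7: 1270447 = 7·181492 + 3
11: 1270447 = 11·115495 + 2
13: 1270447 = 13·97726 + 9
17: 1270447 = 17·74732 + 3
19: 1270447 = 19·66865 + 12
23: 1270447 = 23·55236 + 19
29: 1270447 = 29·43808 + 15
31: 1270447 = 31·40982 + 5
37: 1270447 = 37·34336 + 15
41: 1270447 = 41·30986 + 21
43: 1270447 = 43·29545 + 12
47: 1270447 = 47·27030 + 37
53: 1270447 = 53·23970 + 37
59: 1270447 = 59·21533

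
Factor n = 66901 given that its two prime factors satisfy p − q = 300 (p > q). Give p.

Since p = q + 300, we have 66901 = q(q + 300), so q² + 300q − 66901 = 0.
Discriminant: 300² + 4·66901 = 90000 + 267604 = 357604; √357604 = 598.
q = (−300 + 598)/2 = 149, and p = q + 300 = 449.
Check: 149 · 449 = 66901.

449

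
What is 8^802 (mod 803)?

8^1 ≡ 8 (mod 803)
8^2 ≡ 8^2 = 64 ≡ 64 (mod 803)
8^4 ≡ 64^2 = 4096 ≡ 81 (mod 803)
8^8 ≡ 81^2 = 6561 ≡ 137 (mod 803)
8^16 ≡ 137^2 = 18769 ≡ 300 (mod 803)
8^32 ≡ 300^2 = 90000 ≡ 64 (mod 803)
8^64 ≡ 64^2 = 4096 ≡ 81 (mod 803)
8^128 ≡ 81^2 = 6561 ≡ 137 (mod 803)
8^256 ≡ 137^2 = 18769 ≡ 300 (mod 803)
8^512 ≡ 300^2 = 90000 ≡ 64 (mod 803)
802 = 512 + 256 + 32 + 2 in binary powers of 2.
So 8^802 ≡ 64 · 300 · 64 · 64 ≡ 592 (mod 803).
Since 592 ≠ 1, base 8 is a Fermat witness: 803 is composite.

592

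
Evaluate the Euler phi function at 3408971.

3341248

Factor: 3408971 = 137 · 149 · 167.
φ(3408971) = (137−1) · (149−1) · (167−1) = 136 · 148 · 166 = 3341248.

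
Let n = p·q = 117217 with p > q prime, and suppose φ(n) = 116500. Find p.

467

φ(n) = (p−1)(q−1) = n − (p+q) + 1, so p + q = 117217 − 116500 + 1 = 718.
p and q are the roots of t² − 718t + 117217 = 0.
Discriminant: 718² − 4·117217 = 515524 − 468868 = 46656; √46656 = 216.
q = (718 − 216)/2 = 251, p = (718 + 216)/2 = 467.
Check: 251 · 467 = 117217.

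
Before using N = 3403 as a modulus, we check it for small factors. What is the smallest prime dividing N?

41

3403 is odd.
Digit sum 10, not divisible by 3.
Ends in 3: not divisible by 5.
7: 3403 = 7·486 + 1
11: 3403 = 11·309 + 4
13: 3403 = 13·261 + 10
17: 3403 = 17·200 + 3
19: 3403 = 19·179 + 2
23: 3403 = 23·147 + 22
29: 3403 = 29·117 + 10
31: 3403 = 31·109 + 24
37: 3403 = 37·91 + 36
41: 3403 = 41·83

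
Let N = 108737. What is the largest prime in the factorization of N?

97

108737 = 19 · 5723
5723 = 59 · 97
97 is prime.
So 108737 = 19 · 59 · 97; the largest prime factor is 97.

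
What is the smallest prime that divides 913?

11

913 is odd.
Digit sum 13, not divisible by 3.
Ends in 3: not divisible by 5.
7: 913 = 7·130 + 3
11: 913 = 11·83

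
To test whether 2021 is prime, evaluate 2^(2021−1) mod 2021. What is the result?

2^1 ≡ 2 (mod 2021)
2^2 ≡ 2^2 = 4 ≡ 4 (mod 2021)
2^4 ≡ 4^2 = 16 ≡ 16 (mod 2021)
2^8 ≡ 16^2 = 256 ≡ 256 (mod 2021)
2^16 ≡ 256^2 = 65536 ≡ 864 (mod 2021)
2^32 ≡ 864^2 = 746496 ≡ 747 (mod 2021)
2^64 ≡ 747^2 = 558009 ≡ 213 (mod 2021)
2^128 ≡ 213^2 = 45369 ≡ 907 (mod 2021)
2^256 ≡ 907^2 = 822649 ≡ 102 (mod 2021)
2^512 ≡ 102^2 = 10404 ≡ 299 (mod 2021)
2^1024 ≡ 299^2 = 89401 ≡ 477 (mod 2021)
2020 = 1024 + 512 + 256 + 128 + 64 + 32 + 4 in binary powers of 2.
So 2^2020 ≡ 477 · 299 · 102 · 907 · 213 · 747 · 16 ≡ 661 (mod 2021).
Since 661 ≠ 1, base 2 is a Fermat witness: 2021 is composite.

661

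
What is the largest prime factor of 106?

106 = 2 · 53
53 is prime.
So 106 = 2 · 53; the largest prime factor is 53.

53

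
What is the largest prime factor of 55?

11

55 = 5 · 11
11 is prime.
So 55 = 5 · 11; the largest prime factor is 11.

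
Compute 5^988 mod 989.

5^1 ≡ 5 (mod 989)
5^2 ≡ 5^2 = 25 ≡ 25 (mod 989)
5^4 ≡ 25^2 = 625 ≡ 625 (mod 989)
5^8 ≡ 625^2 = 390625 ≡ 959 (mod 989)
5^16 ≡ 959^2 = 919681 ≡ 900 (mod 989)
5^32 ≡ 900^2 = 810000 ≡ 9 (mod 989)
5^64 ≡ 9^2 = 81 ≡ 81 (mod 989)
5^128 ≡ 81^2 = 6561 ≡ 627 (mod 989)
5^256 ≡ 627^2 = 393129 ≡ 496 (mod 989)
5^512 ≡ 496^2 = 246016 ≡ 744 (mod 989)
988 = 512 + 256 + 128 + 64 + 16 + 8 + 4 in binary powers of 2.
So 5^988 ≡ 744 · 496 · 627 · 81 · 900 · 959 · 625 ≡ 81 (mod 989).
Since 81 ≠ 1, base 5 is a Fermat witness: 989 is composite.

81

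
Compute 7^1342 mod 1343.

7^1 ≡ 7 (mod 1343)
7^2 ≡ 7^2 = 49 ≡ 49 (mod 1343)
7^4 ≡ 49^2 = 2401 ≡ 1058 (mod 1343)
7^8 ≡ 1058^2 = 1119364 ≡ 645 (mod 1343)
7^16 ≡ 645^2 = 416025 ≡ 1038 (mod 1343)
7^32 ≡ 1038^2 = 1077444 ≡ 358 (mod 1343)
7^64 ≡ 358^2 = 128164 ≡ 579 (mod 1343)
7^128 ≡ 579^2 = 335241 ≡ 834 (mod 1343)
7^256 ≡ 834^2 = 695556 ≡ 1225 (mod 1343)
7^512 ≡ 1225^2 = 1500625 ≡ 494 (mod 1343)
7^1024 ≡ 494^2 = 244036 ≡ 953 (mod 1343)
1342 = 1024 + 256 + 32 + 16 + 8 + 4 + 2 in binary powers of 2.
So 7^1342 ≡ 953 · 1225 · 358 · 1038 · 645 · 1058 · 49 ≡ 722 (mod 1343).
Since 722 ≠ 1, base 7 is a Fermat witness: 1343 is composite.

722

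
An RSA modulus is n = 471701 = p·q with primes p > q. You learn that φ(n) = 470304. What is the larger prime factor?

φ(n) = (p−1)(q−1) = n − (p+q) + 1, so p + q = 471701 − 470304 + 1 = 1398.
p and q are the roots of t² − 1398t + 471701 = 0.
Discriminant: 1398² − 4·471701 = 1954404 − 1886804 = 67600; √67600 = 260.
q = (1398 − 260)/2 = 569, p = (1398 + 260)/2 = 829.
Check: 569 · 829 = 471701.

829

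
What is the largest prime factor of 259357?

259357 = 7 · 37051
37051 = 7 · 5293
5293 = 67 · 79
79 is prime.
So 259357 = 7^2 · 67 · 79; the largest prime factor is 79.

79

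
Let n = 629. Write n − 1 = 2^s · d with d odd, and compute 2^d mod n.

15

629 − 1 = 628 = 2^2 · 157, so d = 157.
2^1 ≡ 2 (mod 629)
2^2 ≡ 2^2 = 4 ≡ 4 (mod 629)
2^4 ≡ 4^2 = 16 ≡ 16 (mod 629)
2^8 ≡ 16^2 = 256 ≡ 256 (mod 629)
2^16 ≡ 256^2 = 65536 ≡ 120 (mod 629)
2^32 ≡ 120^2 = 14400 ≡ 562 (mod 629)
2^64 ≡ 562^2 = 315844 ≡ 86 (mod 629)
2^128 ≡ 86^2 = 7396 ≡ 477 (mod 629)
157 = 128 + 16 + 8 + 4 + 1 in binary powers of 2.
So 2^157 ≡ 477 · 120 · 256 · 16 · 2 ≡ 15 (mod 629).
Squaring chain: 15 → 225; never reaches −1, so base 2 is a Miller–Rabin witness that 629 is composite.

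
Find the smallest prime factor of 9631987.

9631987 is odd.
Digit sum 43, not divisible by 3.
Ends in 7: not divisible by 5.
7: 9631987 = 7·1375998 + 1
11: 9631987 = 11·875635 + 2
13: 9631987 = 13·740922 + 1
17: 9631987 = 17·566587 + 8
19: 9631987 = 19·506946 + 13
23: 9631987 = 23·418782 + 1
29: 9631987 = 29·332137 + 14
31: 9631987 = 31·310709 + 8
37: 9631987 = 37·260323 + 36
41: 9631987 = 41·234926 + 21
43: 9631987 = 43·223999 + 30
47: 9631987 = 47·204935 + 42
53: 9631987 = 53·181735 + 32
59: 9631987 = 59·163254 + 1
61: 9631987 = 61·157901 + 26
67: 9631987 = 67·143761

67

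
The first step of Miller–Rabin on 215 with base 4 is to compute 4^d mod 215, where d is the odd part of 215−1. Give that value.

59

215 − 1 = 214 = 2^1 · 107, so d = 107.
4^1 ≡ 4 (mod 215)
4^2 ≡ 4^2 = 16 ≡ 16 (mod 215)
4^4 ≡ 16^2 = 256 ≡ 41 (mod 215)
4^8 ≡ 41^2 = 1681 ≡ 176 (mod 215)
4^16 ≡ 176^2 = 30976 ≡ 16 (mod 215)
4^32 ≡ 16^2 = 256 ≡ 41 (mod 215)
4^64 ≡ 41^2 = 1681 ≡ 176 (mod 215)
107 = 64 + 32 + 8 + 2 + 1 in binary powers of 2.
So 4^107 ≡ 176 · 41 · 176 · 16 · 4 ≡ 59 (mod 215).
Squaring chain: 59; never reaches −1, so base 4 is a Miller–Rabin witness that 215 is composite.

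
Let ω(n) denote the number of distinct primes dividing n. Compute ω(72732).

72732 = 2^2 · 18183
18183 = 3 · 6061
6061 = 11 · 551
551 = 19 · 29
72732 = 2^2 · 3 · 11 · 19 · 29, which has 5 distinct prime factors.

5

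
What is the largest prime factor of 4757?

71

4757 = 67 · 71
71 is prime.
So 4757 = 67 · 71; the largest prime factor is 71.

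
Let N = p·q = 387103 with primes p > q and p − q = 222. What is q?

Since p = q + 222, we have 387103 = q(q + 222), so q² + 222q − 387103 = 0.
Discriminant: 222² + 4·387103 = 49284 + 1548412 = 1597696; √1597696 = 1264.
q = (−222 + 1264)/2 = 521, and p = q + 222 = 743.
Check: 521 · 743 = 387103.

521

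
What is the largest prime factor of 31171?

73

31171 = 7 · 4453
4453 = 61 · 73
73 is prime.
So 31171 = 7 · 61 · 73; the largest prime factor is 73.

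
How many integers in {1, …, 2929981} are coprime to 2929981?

Factor: 2929981 = 107 · 139 · 197.
φ(2929981) = (107−1) · (139−1) · (197−1) = 106 · 138 · 196 = 2867088.

2867088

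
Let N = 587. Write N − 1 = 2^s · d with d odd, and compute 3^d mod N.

1

587 − 1 = 586 = 2^1 · 293, so d = 293.
3^1 ≡ 3 (mod 587)
3^2 ≡ 3^2 = 9 ≡ 9 (mod 587)
3^4 ≡ 9^2 = 81 ≡ 81 (mod 587)
3^8 ≡ 81^2 = 6561 ≡ 104 (mod 587)
3^16 ≡ 104^2 = 10816 ≡ 250 (mod 587)
3^32 ≡ 250^2 = 62500 ≡ 278 (mod 587)
3^64 ≡ 278^2 = 77284 ≡ 387 (mod 587)
3^128 ≡ 387^2 = 149769 ≡ 84 (mod 587)
3^256 ≡ 84^2 = 7056 ≡ 12 (mod 587)
293 = 256 + 32 + 4 + 1 in binary powers of 2.
So 3^293 ≡ 12 · 278 · 81 · 3 ≡ 1 (mod 587).
Since 3^d ≡ 1 (mod 587), base 3 does not prove 587 composite.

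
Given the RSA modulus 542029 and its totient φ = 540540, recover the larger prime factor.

859

φ(n) = (p−1)(q−1) = n − (p+q) + 1, so p + q = 542029 − 540540 + 1 = 1490.
p and q are the roots of t² − 1490t + 542029 = 0.
Discriminant: 1490² − 4·542029 = 2220100 − 2168116 = 51984; √51984 = 228.
q = (1490 − 228)/2 = 631, p = (1490 + 228)/2 = 859.
Check: 631 · 859 = 542029.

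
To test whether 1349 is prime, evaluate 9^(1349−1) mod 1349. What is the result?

9^1 ≡ 9 (mod 1349)
9^2 ≡ 9^2 = 81 ≡ 81 (mod 1349)
9^4 ≡ 81^2 = 6561 ≡ 1165 (mod 1349)
9^8 ≡ 1165^2 = 1357225 ≡ 131 (mod 1349)
9^16 ≡ 131^2 = 17161 ≡ 973 (mod 1349)
9^32 ≡ 973^2 = 946729 ≡ 1080 (mod 1349)
9^64 ≡ 1080^2 = 1166400 ≡ 864 (mod 1349)
9^128 ≡ 864^2 = 746496 ≡ 499 (mod 1349)
9^256 ≡ 499^2 = 249001 ≡ 785 (mod 1349)
9^512 ≡ 785^2 = 616225 ≡ 1081 (mod 1349)
9^1024 ≡ 1081^2 = 1168561 ≡ 327 (mod 1349)
1348 = 1024 + 256 + 64 + 4 in binary powers of 2.
So 9^1348 ≡ 327 · 785 · 864 · 1165 ≡ 1068 (mod 1349).
Since 1068 ≠ 1, base 9 is a Fermat witness: 1349 is composite.

1068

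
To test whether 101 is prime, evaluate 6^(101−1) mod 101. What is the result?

6^1 ≡ 6 (mod 101)
6^2 ≡ 6^2 = 36 ≡ 36 (mod 101)
6^4 ≡ 36^2 = 1296 ≡ 84 (mod 101)
6^8 ≡ 84^2 = 7056 ≡ 87 (mod 101)
6^16 ≡ 87^2 = 7569 ≡ 95 (mod 101)
6^32 ≡ 95^2 = 9025 ≡ 36 (mod 101)
6^64 ≡ 36^2 = 1296 ≡ 84 (mod 101)
100 = 64 + 32 + 4 in binary powers of 2.
So 6^100 ≡ 84 · 36 · 84 ≡ 1 (mod 101).
Since the result is 1, base 6 gives no evidence that 101 is composite.

1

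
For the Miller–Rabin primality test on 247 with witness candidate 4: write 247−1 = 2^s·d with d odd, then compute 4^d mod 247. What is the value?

247 − 1 = 246 = 2^1 · 123, so d = 123.
4^1 ≡ 4 (mod 247)
4^2 ≡ 4^2 = 16 ≡ 16 (mod 247)
4^4 ≡ 16^2 = 256 ≡ 9 (mod 247)
4^8 ≡ 9^2 = 81 ≡ 81 (mod 247)
4^16 ≡ 81^2 = 6561 ≡ 139 (mod 247)
4^32 ≡ 139^2 = 19321 ≡ 55 (mod 247)
4^64 ≡ 55^2 = 3025 ≡ 61 (mod 247)
123 = 64 + 32 + 16 + 8 + 2 + 1 in binary powers of 2.
So 4^123 ≡ 61 · 55 · 139 · 81 · 16 · 4 ≡ 220 (mod 247).
Squaring chain: 220; never reaches −1, so base 4 is a Miller–Rabin witness that 247 is composite.

220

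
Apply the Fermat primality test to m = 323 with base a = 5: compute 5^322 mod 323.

263

5^1 ≡ 5 (mod 323)
5^2 ≡ 5^2 = 25 ≡ 25 (mod 323)
5^4 ≡ 25^2 = 625 ≡ 302 (mod 323)
5^8 ≡ 302^2 = 91204 ≡ 118 (mod 323)
5^16 ≡ 118^2 = 13924 ≡ 35 (mod 323)
5^32 ≡ 35^2 = 1225 ≡ 256 (mod 323)
5^64 ≡ 256^2 = 65536 ≡ 290 (mod 323)
5^128 ≡ 290^2 = 84100 ≡ 120 (mod 323)
5^256 ≡ 120^2 = 14400 ≡ 188 (mod 323)
322 = 256 + 64 + 2 in binary powers of 2.
So 5^322 ≡ 188 · 290 · 25 ≡ 263 (mod 323).
Since 263 ≠ 1, base 5 is a Fermat witness: 323 is composite.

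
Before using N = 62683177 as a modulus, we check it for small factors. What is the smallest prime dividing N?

62683177 is odd.
Digit sum 40, not divisible by 3.
Ends in 7: not divisible by 5.
7: 62683177 = 7·8954739 + 4
11: 62683177 = 11·5698470 + 7
13: 62683177 = 13·4821782 + 11
17: 62683177 = 17·3687245 + 12
19: 62683177 = 19·3299114 + 11
23: 62683177 = 23·2725355 + 12
29: 62683177 = 29·2161488 + 25
31: 62683177 = 31·2022037 + 30
37: 62683177 = 37·1694139 + 34
41: 62683177 = 41·1528857 + 40
43: 62683177 = 43·1457748 + 13
47: 62683177 = 47·1333684 + 29
53: 62683177 = 53·1182701 + 24
59: 62683177 = 59·1062426 + 43
61: 62683177 = 61·1027593 + 4
67: 62683177 = 67·935569 + 54
71: 62683177 = 71·882861 + 46
73: 62683177 = 73·858673 + 48
79: 62683177 = 79·793457 + 74
83: 62683177 = 83·755219

83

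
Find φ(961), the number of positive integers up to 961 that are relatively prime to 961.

Factor: 961 = 31^2.
φ(961) = 31^1·(31−1) = 930.

930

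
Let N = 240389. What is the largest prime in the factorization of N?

240389 = 37 · 6497
6497 = 73 · 89
89 is prime.
So 240389 = 37 · 73 · 89; the largest prime factor is 89.

89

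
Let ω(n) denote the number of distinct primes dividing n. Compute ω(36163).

36163 = 29^2 · 43
36163 = 29^2 · 43, which has 2 distinct prime factors.

2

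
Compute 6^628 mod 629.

38

6^1 ≡ 6 (mod 629)
6^2 ≡ 6^2 = 36 ≡ 36 (mod 629)
6^4 ≡ 36^2 = 1296 ≡ 38 (mod 629)
6^8 ≡ 38^2 = 1444 ≡ 186 (mod 629)
6^16 ≡ 186^2 = 34596 ≡ 1 (mod 629)
6^32 ≡ 1^2 = 1 ≡ 1 (mod 629)
6^64 ≡ 1^2 = 1 ≡ 1 (mod 629)
6^128 ≡ 1^2 = 1 ≡ 1 (mod 629)
6^256 ≡ 1^2 = 1 ≡ 1 (mod 629)
6^512 ≡ 1^2 = 1 ≡ 1 (mod 629)
628 = 512 + 64 + 32 + 16 + 4 in binary powers of 2.
So 6^628 ≡ 1 · 1 · 1 · 1 · 38 ≡ 38 (mod 629).
Since 38 ≠ 1, base 6 is a Fermat witness: 629 is composite.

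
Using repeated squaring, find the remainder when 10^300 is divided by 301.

78

10^1 ≡ 10 (mod 301)
10^2 ≡ 10^2 = 100 ≡ 100 (mod 301)
10^4 ≡ 100^2 = 10000 ≡ 67 (mod 301)
10^8 ≡ 67^2 = 4489 ≡ 275 (mod 301)
10^16 ≡ 275^2 = 75625 ≡ 74 (mod 301)
10^32 ≡ 74^2 = 5476 ≡ 58 (mod 301)
10^64 ≡ 58^2 = 3364 ≡ 53 (mod 301)
10^128 ≡ 53^2 = 2809 ≡ 100 (mod 301)
10^256 ≡ 100^2 = 10000 ≡ 67 (mod 301)
300 = 256 + 32 + 8 + 4 in binary powers of 2.
So 10^300 ≡ 67 · 58 · 275 · 67 ≡ 78 (mod 301).
Since 78 ≠ 1, base 10 is a Fermat witness: 301 is composite.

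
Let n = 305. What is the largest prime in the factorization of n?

305 = 5 · 61
61 is prime.
So 305 = 5 · 61; the largest prime factor is 61.

61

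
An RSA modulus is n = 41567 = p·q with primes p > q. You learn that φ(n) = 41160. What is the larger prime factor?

φ(n) = (p−1)(q−1) = n − (p+q) + 1, so p + q = 41567 − 41160 + 1 = 408.
p and q are the roots of t² − 408t + 41567 = 0.
Discriminant: 408² − 4·41567 = 166464 − 166268 = 196; √196 = 14.
q = (408 − 14)/2 = 197, p = (408 + 14)/2 = 211.
Check: 197 · 211 = 41567.

211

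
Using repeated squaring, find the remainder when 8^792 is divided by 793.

8^1 ≡ 8 (mod 793)
8^2 ≡ 8^2 = 64 ≡ 64 (mod 793)
8^4 ≡ 64^2 = 4096 ≡ 131 (mod 793)
8^8 ≡ 131^2 = 17161 ≡ 508 (mod 793)
8^16 ≡ 508^2 = 258064 ≡ 339 (mod 793)
8^32 ≡ 339^2 = 114921 ≡ 729 (mod 793)
8^64 ≡ 729^2 = 531441 ≡ 131 (mod 793)
8^128 ≡ 131^2 = 17161 ≡ 508 (mod 793)
8^256 ≡ 508^2 = 258064 ≡ 339 (mod 793)
8^512 ≡ 339^2 = 114921 ≡ 729 (mod 793)
792 = 512 + 256 + 16 + 8 in binary powers of 2.
So 8^792 ≡ 729 · 339 · 339 · 508 ≡ 729 (mod 793).
Since 729 ≠ 1, base 8 is a Fermat witness: 793 is composite.

729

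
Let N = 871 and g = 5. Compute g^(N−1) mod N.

5^1 ≡ 5 (mod 871)
5^2 ≡ 5^2 = 25 ≡ 25 (mod 871)
5^4 ≡ 25^2 = 625 ≡ 625 (mod 871)
5^8 ≡ 625^2 = 390625 ≡ 417 (mod 871)
5^16 ≡ 417^2 = 173889 ≡ 560 (mod 871)
5^32 ≡ 560^2 = 313600 ≡ 40 (mod 871)
5^64 ≡ 40^2 = 1600 ≡ 729 (mod 871)
5^128 ≡ 729^2 = 531441 ≡ 131 (mod 871)
5^256 ≡ 131^2 = 17161 ≡ 612 (mod 871)
5^512 ≡ 612^2 = 374544 ≡ 14 (mod 871)
870 = 512 + 256 + 64 + 32 + 4 + 2 in binary powers of 2.
So 5^870 ≡ 14 · 612 · 729 · 40 · 625 · 25 ≡ 129 (mod 871).
Since 129 ≠ 1, base 5 is a Fermat witness: 871 is composite.

129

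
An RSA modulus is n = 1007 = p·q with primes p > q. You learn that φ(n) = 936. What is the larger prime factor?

53

φ(n) = (p−1)(q−1) = n − (p+q) + 1, so p + q = 1007 − 936 + 1 = 72.
p and q are the roots of t² − 72t + 1007 = 0.
Discriminant: 72² − 4·1007 = 5184 − 4028 = 1156; √1156 = 34.
q = (72 − 34)/2 = 19, p = (72 + 34)/2 = 53.
Check: 19 · 53 = 1007.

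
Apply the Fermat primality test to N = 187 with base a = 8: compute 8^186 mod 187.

47

8^1 ≡ 8 (mod 187)
8^2 ≡ 8^2 = 64 ≡ 64 (mod 187)
8^4 ≡ 64^2 = 4096 ≡ 169 (mod 187)
8^8 ≡ 169^2 = 28561 ≡ 137 (mod 187)
8^16 ≡ 137^2 = 18769 ≡ 69 (mod 187)
8^32 ≡ 69^2 = 4761 ≡ 86 (mod 187)
8^64 ≡ 86^2 = 7396 ≡ 103 (mod 187)
8^128 ≡ 103^2 = 10609 ≡ 137 (mod 187)
186 = 128 + 32 + 16 + 8 + 2 in binary powers of 2.
So 8^186 ≡ 137 · 86 · 69 · 137 · 64 ≡ 47 (mod 187).
Since 47 ≠ 1, base 8 is a Fermat witness: 187 is composite.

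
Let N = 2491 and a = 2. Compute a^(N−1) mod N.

2^1 ≡ 2 (mod 2491)
2^2 ≡ 2^2 = 4 ≡ 4 (mod 2491)
2^4 ≡ 4^2 = 16 ≡ 16 (mod 2491)
2^8 ≡ 16^2 = 256 ≡ 256 (mod 2491)
2^16 ≡ 256^2 = 65536 ≡ 770 (mod 2491)
2^32 ≡ 770^2 = 592900 ≡ 42 (mod 2491)
2^64 ≡ 42^2 = 1764 ≡ 1764 (mod 2491)
2^128 ≡ 1764^2 = 3111696 ≡ 437 (mod 2491)
2^256 ≡ 437^2 = 190969 ≡ 1653 (mod 2491)
2^512 ≡ 1653^2 = 2732409 ≡ 2273 (mod 2491)
2^1024 ≡ 2273^2 = 5166529 ≡ 195 (mod 2491)
2^2048 ≡ 195^2 = 38025 ≡ 660 (mod 2491)
2490 = 2048 + 256 + 128 + 32 + 16 + 8 + 2 in binary powers of 2.
So 2^2490 ≡ 660 · 1653 · 437 · 42 · 770 · 256 · 4 ≡ 2414 (mod 2491).
Since 2414 ≠ 1, base 2 is a Fermat witness: 2491 is composite.

2414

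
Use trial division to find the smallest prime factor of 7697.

43

7697 is odd.
Digit sum 29, not divisible by 3.
Ends in 7: not divisible by 5.
7: 7697 = 7·1099 + 4
11: 7697 = 11·699 + 8
13: 7697 = 13·592 + 1
17: 7697 = 17·452 + 13
19: 7697 = 19·405 + 2
23: 7697 = 23·334 + 15
29: 7697 = 29·265 + 12
31: 7697 = 31·248 + 9
37: 7697 = 37·208 + 1
41: 7697 = 41·187 + 30
43: 7697 = 43·179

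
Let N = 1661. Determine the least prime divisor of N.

11

1661 is odd.
Digit sum 14, not divisible by 3.
Ends in 1: not divisible by 5.
7: 1661 = 7·237 + 2
11: 1661 = 11·151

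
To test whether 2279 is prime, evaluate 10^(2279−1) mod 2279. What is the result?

152

10^1 ≡ 10 (mod 2279)
10^2 ≡ 10^2 = 100 ≡ 100 (mod 2279)
10^4 ≡ 100^2 = 10000 ≡ 884 (mod 2279)
10^8 ≡ 884^2 = 781456 ≡ 2038 (mod 2279)
10^16 ≡ 2038^2 = 4153444 ≡ 1106 (mod 2279)
10^32 ≡ 1106^2 = 1223236 ≡ 1692 (mod 2279)
10^64 ≡ 1692^2 = 2862864 ≡ 440 (mod 2279)
10^128 ≡ 440^2 = 193600 ≡ 2164 (mod 2279)
10^256 ≡ 2164^2 = 4682896 ≡ 1830 (mod 2279)
10^512 ≡ 1830^2 = 3348900 ≡ 1049 (mod 2279)
10^1024 ≡ 1049^2 = 1100401 ≡ 1923 (mod 2279)
10^2048 ≡ 1923^2 = 3697929 ≡ 1391 (mod 2279)
2278 = 2048 + 128 + 64 + 32 + 4 + 2 in binary powers of 2.
So 10^2278 ≡ 1391 · 2164 · 440 · 1692 · 884 · 100 ≡ 152 (mod 2279).
Since 152 ≠ 1, base 10 is a Fermat witness: 2279 is composite.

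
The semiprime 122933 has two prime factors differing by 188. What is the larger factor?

Since p = q + 188, we have 122933 = q(q + 188), so q² + 188q − 122933 = 0.
Discriminant: 188² + 4·122933 = 35344 + 491732 = 527076; √527076 = 726.
q = (−188 + 726)/2 = 269, and p = q + 188 = 457.
Check: 269 · 457 = 122933.

457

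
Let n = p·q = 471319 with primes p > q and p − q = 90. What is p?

733

Since p = q + 90, we have 471319 = q(q + 90), so q² + 90q − 471319 = 0.
Discriminant: 90² + 4·471319 = 8100 + 1885276 = 1893376; √1893376 = 1376.
q = (−90 + 1376)/2 = 643, and p = q + 90 = 733.
Check: 643 · 733 = 471319.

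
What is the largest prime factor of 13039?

59

13039 = 13 · 1003
1003 = 17 · 59
59 is prime.
So 13039 = 13 · 17 · 59; the largest prime factor is 59.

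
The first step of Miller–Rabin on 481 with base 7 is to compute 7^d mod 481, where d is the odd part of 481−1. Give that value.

174

481 − 1 = 480 = 2^5 · 15, so d = 15.
7^1 ≡ 7 (mod 481)
7^2 ≡ 7^2 = 49 ≡ 49 (mod 481)
7^4 ≡ 49^2 = 2401 ≡ 477 (mod 481)
7^8 ≡ 477^2 = 227529 ≡ 16 (mod 481)
15 = 8 + 4 + 2 + 1 in binary powers of 2.
So 7^15 ≡ 16 · 477 · 49 · 7 ≡ 174 (mod 481).
Squaring chain: 174 → 454 → 248 → 417 → 248; never reaches −1, so base 7 is a Miller–Rabin witness that 481 is composite.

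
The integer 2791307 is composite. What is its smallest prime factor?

2791307 is odd.
Digit sum 29, not divisible by 3.
Ends in 7: not divisible by 5.
7: 2791307 = 7·398758 + 1
11: 2791307 = 11·253755 + 2
13: 2791307 = 13·214715 + 12
17: 2791307 = 17·164194 + 9
19: 2791307 = 19·146910 + 17
23: 2791307 = 23·121361 + 4
29: 2791307 = 29·96251 + 28
31: 2791307 = 31·90042 + 5
37: 2791307 = 37·75440 + 27
41: 2791307 = 41·68080 + 27
43: 2791307 = 43·64914 + 5
47: 2791307 = 47·59389 + 24
53: 2791307 = 53·52666 + 9
59: 2791307 = 59·47310 + 17
61: 2791307 = 61·45759 + 8
67: 2791307 = 67·41661 + 20
71: 2791307 = 71·39314 + 13
73: 2791307 = 73·38237 + 6
79: 2791307 = 79·35333

79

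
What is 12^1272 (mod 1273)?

12^1 ≡ 12 (mod 1273)
12^2 ≡ 12^2 = 144 ≡ 144 (mod 1273)
12^4 ≡ 144^2 = 20736 ≡ 368 (mod 1273)
12^8 ≡ 368^2 = 135424 ≡ 486 (mod 1273)
12^16 ≡ 486^2 = 236196 ≡ 691 (mod 1273)
12^32 ≡ 691^2 = 477481 ≡ 106 (mod 1273)
12^64 ≡ 106^2 = 11236 ≡ 1052 (mod 1273)
12^128 ≡ 1052^2 = 1106704 ≡ 467 (mod 1273)
12^256 ≡ 467^2 = 218089 ≡ 406 (mod 1273)
12^512 ≡ 406^2 = 164836 ≡ 619 (mod 1273)
12^1024 ≡ 619^2 = 383161 ≡ 1261 (mod 1273)
1272 = 1024 + 128 + 64 + 32 + 16 + 8 in binary powers of 2.
So 12^1272 ≡ 1261 · 467 · 1052 · 106 · 691 · 486 ≡ 210 (mod 1273).
Since 210 ≠ 1, base 12 is a Fermat witness: 1273 is composite.

210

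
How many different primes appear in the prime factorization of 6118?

6118 = 2 · 3059
3059 = 7 · 437
437 = 19 · 23
6118 = 2 · 7 · 19 · 23, which has 4 distinct prime factors.

4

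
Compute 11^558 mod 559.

532

11^1 ≡ 11 (mod 559)
11^2 ≡ 11^2 = 121 ≡ 121 (mod 559)
11^4 ≡ 121^2 = 14641 ≡ 107 (mod 559)
11^8 ≡ 107^2 = 11449 ≡ 269 (mod 559)
11^16 ≡ 269^2 = 72361 ≡ 250 (mod 559)
11^32 ≡ 250^2 = 62500 ≡ 451 (mod 559)
11^64 ≡ 451^2 = 203401 ≡ 484 (mod 559)
11^128 ≡ 484^2 = 234256 ≡ 35 (mod 559)
11^256 ≡ 35^2 = 1225 ≡ 107 (mod 559)
11^512 ≡ 107^2 = 11449 ≡ 269 (mod 559)
558 = 512 + 32 + 8 + 4 + 2 in binary powers of 2.
So 11^558 ≡ 269 · 451 · 269 · 107 · 121 ≡ 532 (mod 559).
Since 532 ≠ 1, base 11 is a Fermat witness: 559 is composite.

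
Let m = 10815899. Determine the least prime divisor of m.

10815899 is odd.
Digit sum 41, not divisible by 3.
Ends in 9: not divisible by 5.
7: 10815899 = 7·1545128 + 3
11: 10815899 = 11·983263 + 6
13: 10815899 = 13·831992 + 3
17: 10815899 = 17·636229 + 6
19: 10815899 = 19·569257 + 16
23: 10815899 = 23·470256 + 11
29: 10815899 = 29·372962 + 1
31: 10815899 = 31·348899 + 30
37: 10815899 = 37·292321 + 22
41: 10815899 = 41·263802 + 17
43: 10815899 = 43·251532 + 23
47: 10815899 = 47·230125 + 24
53: 10815899 = 53·204073 + 30
59: 10815899 = 59·183320 + 19
61: 10815899 = 61·177309 + 50
67: 10815899 = 67·161431 + 22
71: 10815899 = 71·152336 + 43
73: 10815899 = 73·148163

73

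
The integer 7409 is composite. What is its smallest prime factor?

31

7409 is odd.
Digit sum 20, not divisible by 3.
Ends in 9: not divisible by 5.
7: 7409 = 7·1058 + 3
11: 7409 = 11·673 + 6
13: 7409 = 13·569 + 12
17: 7409 = 17·435 + 14
19: 7409 = 19·389 + 18
23: 7409 = 23·322 + 3
29: 7409 = 29·255 + 14
31: 7409 = 31·239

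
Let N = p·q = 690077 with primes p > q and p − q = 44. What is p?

853

Since p = q + 44, we have 690077 = q(q + 44), so q² + 44q − 690077 = 0.
Discriminant: 44² + 4·690077 = 1936 + 2760308 = 2762244; √2762244 = 1662.
q = (−44 + 1662)/2 = 809, and p = q + 44 = 853.
Check: 809 · 853 = 690077.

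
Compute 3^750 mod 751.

3^1 ≡ 3 (mod 751)
3^2 ≡ 3^2 = 9 ≡ 9 (mod 751)
3^4 ≡ 9^2 = 81 ≡ 81 (mod 751)
3^8 ≡ 81^2 = 6561 ≡ 553 (mod 751)
3^16 ≡ 553^2 = 305809 ≡ 152 (mod 751)
3^32 ≡ 152^2 = 23104 ≡ 574 (mod 751)
3^64 ≡ 574^2 = 329476 ≡ 538 (mod 751)
3^128 ≡ 538^2 = 289444 ≡ 309 (mod 751)
3^256 ≡ 309^2 = 95481 ≡ 104 (mod 751)
3^512 ≡ 104^2 = 10816 ≡ 302 (mod 751)
750 = 512 + 128 + 64 + 32 + 8 + 4 + 2 in binary powers of 2.
So 3^750 ≡ 302 · 309 · 538 · 574 · 553 · 81 · 9 ≡ 1 (mod 751).
Since the result is 1, base 3 gives no evidence that 751 is composite.

1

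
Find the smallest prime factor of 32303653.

32303653 is odd.
Digit sum 25, not divisible by 3.
Ends in 3: not divisible by 5.
7: 32303653 = 7·4614807 + 4
11: 32303653 = 11·2936695 + 8
13: 32303653 = 13·2484896 + 5
17: 32303653 = 17·1900214 + 15
19: 32303653 = 19·1700192 + 5
23: 32303653 = 23·1404506 + 15
29: 32303653 = 29·1113919 + 2
31: 32303653 = 31·1042053 + 10
37: 32303653 = 37·873071 + 26
41: 32303653 = 41·787893 + 40
43: 32303653 = 43·751247 + 32
47: 32303653 = 47·687311 + 36
53: 32303653 = 53·609502 + 47
59: 32303653 = 59·547519 + 32
61: 32303653 = 61·529568 + 5
67: 32303653 = 67·482144 + 5
71: 32303653 = 71·454981 + 2
73: 32303653 = 73·442515 + 58
79: 32303653 = 79·408907

79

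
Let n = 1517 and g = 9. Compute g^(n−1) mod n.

493

9^1 ≡ 9 (mod 1517)
9^2 ≡ 9^2 = 81 ≡ 81 (mod 1517)
9^4 ≡ 81^2 = 6561 ≡ 493 (mod 1517)
9^8 ≡ 493^2 = 243049 ≡ 329 (mod 1517)
9^16 ≡ 329^2 = 108241 ≡ 534 (mod 1517)
9^32 ≡ 534^2 = 285156 ≡ 1477 (mod 1517)
9^64 ≡ 1477^2 = 2181529 ≡ 83 (mod 1517)
9^128 ≡ 83^2 = 6889 ≡ 821 (mod 1517)
9^256 ≡ 821^2 = 674041 ≡ 493 (mod 1517)
9^512 ≡ 493^2 = 243049 ≡ 329 (mod 1517)
9^1024 ≡ 329^2 = 108241 ≡ 534 (mod 1517)
1516 = 1024 + 256 + 128 + 64 + 32 + 8 + 4 in binary powers of 2.
So 9^1516 ≡ 534 · 493 · 821 · 83 · 1477 · 329 · 493 ≡ 493 (mod 1517).
Since 493 ≠ 1, base 9 is a Fermat witness: 1517 is composite.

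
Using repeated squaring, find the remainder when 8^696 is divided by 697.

8^1 ≡ 8 (mod 697)
8^2 ≡ 8^2 = 64 ≡ 64 (mod 697)
8^4 ≡ 64^2 = 4096 ≡ 611 (mod 697)
8^8 ≡ 611^2 = 373321 ≡ 426 (mod 697)
8^16 ≡ 426^2 = 181476 ≡ 256 (mod 697)
8^32 ≡ 256^2 = 65536 ≡ 18 (mod 697)
8^64 ≡ 18^2 = 324 ≡ 324 (mod 697)
8^128 ≡ 324^2 = 104976 ≡ 426 (mod 697)
8^256 ≡ 426^2 = 181476 ≡ 256 (mod 697)
8^512 ≡ 256^2 = 65536 ≡ 18 (mod 697)
696 = 512 + 128 + 32 + 16 + 8 in binary powers of 2.
So 8^696 ≡ 18 · 426 · 18 · 256 · 426 ≡ 256 (mod 697).
Since 256 ≠ 1, base 8 is a Fermat witness: 697 is composite.

256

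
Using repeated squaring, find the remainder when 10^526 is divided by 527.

382

10^1 ≡ 10 (mod 527)
10^2 ≡ 10^2 = 100 ≡ 100 (mod 527)
10^4 ≡ 100^2 = 10000 ≡ 514 (mod 527)
10^8 ≡ 514^2 = 264196 ≡ 169 (mod 527)
10^16 ≡ 169^2 = 28561 ≡ 103 (mod 527)
10^32 ≡ 103^2 = 10609 ≡ 69 (mod 527)
10^64 ≡ 69^2 = 4761 ≡ 18 (mod 527)
10^128 ≡ 18^2 = 324 ≡ 324 (mod 527)
10^256 ≡ 324^2 = 104976 ≡ 103 (mod 527)
10^512 ≡ 103^2 = 10609 ≡ 69 (mod 527)
526 = 512 + 8 + 4 + 2 in binary powers of 2.
So 10^526 ≡ 69 · 169 · 514 · 100 ≡ 382 (mod 527).
Since 382 ≠ 1, base 10 is a Fermat witness: 527 is composite.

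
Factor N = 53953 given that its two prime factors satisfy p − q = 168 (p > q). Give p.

331

Since p = q + 168, we have 53953 = q(q + 168), so q² + 168q − 53953 = 0.
Discriminant: 168² + 4·53953 = 28224 + 215812 = 244036; √244036 = 494.
q = (−168 + 494)/2 = 163, and p = q + 168 = 331.
Check: 163 · 331 = 53953.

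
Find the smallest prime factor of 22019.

97

22019 is odd.
Digit sum 14, not divisible by 3.
Ends in 9: not divisible by 5.
7: 22019 = 7·3145 + 4
11: 22019 = 11·2001 + 8
13: 22019 = 13·1693 + 10
17: 22019 = 17·1295 + 4
19: 22019 = 19·1158 + 17
23: 22019 = 23·957 + 8
29: 22019 = 29·759 + 8
31: 22019 = 31·710 + 9
37: 22019 = 37·595 + 4
41: 22019 = 41·537 + 2
43: 22019 = 43·512 + 3
47: 22019 = 47·468 + 23
53: 22019 = 53·415 + 24
59: 22019 = 59·373 + 12
61: 22019 = 61·360 + 59
67: 22019 = 67·328 + 43
71: 22019 = 71·310 + 9
73: 22019 = 73·301 + 46
79: 22019 = 79·278 + 57
83: 22019 = 83·265 + 24
89: 22019 = 89·247 + 36
97: 22019 = 97·227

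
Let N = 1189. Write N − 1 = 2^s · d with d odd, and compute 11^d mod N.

438

1189 − 1 = 1188 = 2^2 · 297, so d = 297.
11^1 ≡ 11 (mod 1189)
11^2 ≡ 11^2 = 121 ≡ 121 (mod 1189)
11^4 ≡ 121^2 = 14641 ≡ 373 (mod 1189)
11^8 ≡ 373^2 = 139129 ≡ 16 (mod 1189)
11^16 ≡ 16^2 = 256 ≡ 256 (mod 1189)
11^32 ≡ 256^2 = 65536 ≡ 141 (mod 1189)
11^64 ≡ 141^2 = 19881 ≡ 857 (mod 1189)
11^128 ≡ 857^2 = 734449 ≡ 836 (mod 1189)
11^256 ≡ 836^2 = 698896 ≡ 953 (mod 1189)
297 = 256 + 32 + 8 + 1 in binary powers of 2.
So 11^297 ≡ 953 · 141 · 16 · 11 ≡ 438 (mod 1189).
Squaring chain: 438 → 415; never reaches −1, so base 11 is a Miller–Rabin witness that 1189 is composite.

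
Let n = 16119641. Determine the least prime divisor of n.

73

16119641 is odd.
Digit sum 29, not divisible by 3.
Ends in 1: not divisible by 5.
7: 16119641 = 7·2302805 + 6
11: 16119641 = 11·1465421 + 10
13: 16119641 = 13·1239972 + 5
17: 16119641 = 17·948214 + 3
19: 16119641 = 19·848402 + 3
23: 16119641 = 23·700853 + 22
29: 16119641 = 29·555849 + 20
31: 16119641 = 31·519988 + 13
37: 16119641 = 37·435665 + 36
41: 16119641 = 41·393161 + 40
43: 16119641 = 43·374875 + 16
47: 16119641 = 47·342971 + 4
53: 16119641 = 53·304144 + 9
59: 16119641 = 59·273214 + 15
61: 16119641 = 61·264256 + 25
67: 16119641 = 67·240591 + 44
71: 16119641 = 71·227037 + 14
73: 16119641 = 73·220817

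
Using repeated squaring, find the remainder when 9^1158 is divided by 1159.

9^1 ≡ 9 (mod 1159)
9^2 ≡ 9^2 = 81 ≡ 81 (mod 1159)
9^4 ≡ 81^2 = 6561 ≡ 766 (mod 1159)
9^8 ≡ 766^2 = 586756 ≡ 302 (mod 1159)
9^16 ≡ 302^2 = 91204 ≡ 802 (mod 1159)
9^32 ≡ 802^2 = 643204 ≡ 1118 (mod 1159)
9^64 ≡ 1118^2 = 1249924 ≡ 522 (mod 1159)
9^128 ≡ 522^2 = 272484 ≡ 119 (mod 1159)
9^256 ≡ 119^2 = 14161 ≡ 253 (mod 1159)
9^512 ≡ 253^2 = 64009 ≡ 264 (mod 1159)
9^1024 ≡ 264^2 = 69696 ≡ 156 (mod 1159)
1158 = 1024 + 128 + 4 + 2 in binary powers of 2.
So 9^1158 ≡ 156 · 119 · 766 · 81 ≡ 790 (mod 1159).
Since 790 ≠ 1, base 9 is a Fermat witness: 1159 is composite.

790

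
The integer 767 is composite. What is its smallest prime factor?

13

767 is odd.
Digit sum 20, not divisible by 3.
Ends in 7: not divisible by 5.
7: 767 = 7·109 + 4
11: 767 = 11·69 + 8
13: 767 = 13·59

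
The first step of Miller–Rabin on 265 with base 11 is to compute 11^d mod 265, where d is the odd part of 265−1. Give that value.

265 − 1 = 264 = 2^3 · 33, so d = 33.
11^1 ≡ 11 (mod 265)
11^2 ≡ 11^2 = 121 ≡ 121 (mod 265)
11^4 ≡ 121^2 = 14641 ≡ 66 (mod 265)
11^8 ≡ 66^2 = 4356 ≡ 116 (mod 265)
11^16 ≡ 116^2 = 13456 ≡ 206 (mod 265)
11^32 ≡ 206^2 = 42436 ≡ 36 (mod 265)
33 = 32 + 1 in binary powers of 2.
So 11^33 ≡ 36 · 11 ≡ 131 (mod 265).
Squaring chain: 131 → 201 → 121; never reaches −1, so base 11 is a Miller–Rabin witness that 265 is composite.

131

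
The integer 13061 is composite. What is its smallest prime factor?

37

13061 is odd.
Digit sum 11, not divisible by 3.
Ends in 1: not divisible by 5.
7: 13061 = 7·1865 + 6
11: 13061 = 11·1187 + 4
13: 13061 = 13·1004 + 9
17: 13061 = 17·768 + 5
19: 13061 = 19·687 + 8
23: 13061 = 23·567 + 20
29: 13061 = 29·450 + 11
31: 13061 = 31·421 + 10
37: 13061 = 37·353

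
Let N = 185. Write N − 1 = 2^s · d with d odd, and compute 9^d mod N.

34

185 − 1 = 184 = 2^3 · 23, so d = 23.
9^1 ≡ 9 (mod 185)
9^2 ≡ 9^2 = 81 ≡ 81 (mod 185)
9^4 ≡ 81^2 = 6561 ≡ 86 (mod 185)
9^8 ≡ 86^2 = 7396 ≡ 181 (mod 185)
9^16 ≡ 181^2 = 32761 ≡ 16 (mod 185)
23 = 16 + 4 + 2 + 1 in binary powers of 2.
So 9^23 ≡ 16 · 86 · 81 · 9 ≡ 34 (mod 185).
Squaring chain: 34 → 46 → 81; never reaches −1, so base 9 is a Miller–Rabin witness that 185 is composite.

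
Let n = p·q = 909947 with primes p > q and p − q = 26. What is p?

Since p = q + 26, we have 909947 = q(q + 26), so q² + 26q − 909947 = 0.
Discriminant: 26² + 4·909947 = 676 + 3639788 = 3640464; √3640464 = 1908.
q = (−26 + 1908)/2 = 941, and p = q + 26 = 967.
Check: 941 · 967 = 909947.

967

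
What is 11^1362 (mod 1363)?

11^1 ≡ 11 (mod 1363)
11^2 ≡ 11^2 = 121 ≡ 121 (mod 1363)
11^4 ≡ 121^2 = 14641 ≡ 1011 (mod 1363)
11^8 ≡ 1011^2 = 1022121 ≡ 1234 (mod 1363)
11^16 ≡ 1234^2 = 1522756 ≡ 285 (mod 1363)
11^32 ≡ 285^2 = 81225 ≡ 808 (mod 1363)
11^64 ≡ 808^2 = 652864 ≡ 1350 (mod 1363)
11^128 ≡ 1350^2 = 1822500 ≡ 169 (mod 1363)
11^256 ≡ 169^2 = 28561 ≡ 1301 (mod 1363)
11^512 ≡ 1301^2 = 1692601 ≡ 1118 (mod 1363)
11^1024 ≡ 1118^2 = 1249924 ≡ 53 (mod 1363)
1362 = 1024 + 256 + 64 + 16 + 2 in binary powers of 2.
So 11^1362 ≡ 53 · 1301 · 1350 · 285 · 121 ≡ 1193 (mod 1363).
Since 1193 ≠ 1, base 11 is a Fermat witness: 1363 is composite.

1193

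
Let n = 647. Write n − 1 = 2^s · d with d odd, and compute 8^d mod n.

647 − 1 = 646 = 2^1 · 323, so d = 323.
8^1 ≡ 8 (mod 647)
8^2 ≡ 8^2 = 64 ≡ 64 (mod 647)
8^4 ≡ 64^2 = 4096 ≡ 214 (mod 647)
8^8 ≡ 214^2 = 45796 ≡ 506 (mod 647)
8^16 ≡ 506^2 = 256036 ≡ 471 (mod 647)
8^32 ≡ 471^2 = 221841 ≡ 567 (mod 647)
8^64 ≡ 567^2 = 321489 ≡ 577 (mod 647)
8^128 ≡ 577^2 = 332929 ≡ 371 (mod 647)
8^256 ≡ 371^2 = 137641 ≡ 477 (mod 647)
323 = 256 + 64 + 2 + 1 in binary powers of 2.
So 8^323 ≡ 477 · 577 · 64 · 8 ≡ 1 (mod 647).
Since 8^d ≡ 1 (mod 647), base 8 does not prove 647 composite.

1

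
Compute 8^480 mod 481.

1

8^1 ≡ 8 (mod 481)
8^2 ≡ 8^2 = 64 ≡ 64 (mod 481)
8^4 ≡ 64^2 = 4096 ≡ 248 (mod 481)
8^8 ≡ 248^2 = 61504 ≡ 417 (mod 481)
8^16 ≡ 417^2 = 173889 ≡ 248 (mod 481)
8^32 ≡ 248^2 = 61504 ≡ 417 (mod 481)
8^64 ≡ 417^2 = 173889 ≡ 248 (mod 481)
8^128 ≡ 248^2 = 61504 ≡ 417 (mod 481)
8^256 ≡ 417^2 = 173889 ≡ 248 (mod 481)
480 = 256 + 128 + 64 + 32 in binary powers of 2.
So 8^480 ≡ 248 · 417 · 248 · 417 ≡ 1 (mod 481).
Since the result is 1, base 8 gives no evidence that 481 is composite.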